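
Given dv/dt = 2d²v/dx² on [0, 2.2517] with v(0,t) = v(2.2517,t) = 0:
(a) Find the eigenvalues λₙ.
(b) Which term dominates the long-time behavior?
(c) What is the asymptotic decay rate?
Eigenvalues: λₙ = 2n²π²/2.2517².
First three modes:
  n=1: λ₁ = 2π²/2.2517² ≈ 3.893
  n=2: λ₂ = 8π²/2.2517² ≈ 15.573 (4× faster decay)
  n=3: λ₃ = 18π²/2.2517² ≈ 35.039 (9× faster decay)
As t → ∞, higher modes decay exponentially faster. The n=1 mode dominates: v ~ c₁ sin(πx/2.2517) e^{-λ₁t}.
Decay rate: λ₁ = 2π²/2.2517² ≈ 3.893.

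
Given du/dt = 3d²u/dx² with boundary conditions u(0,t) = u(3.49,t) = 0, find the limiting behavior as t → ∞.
u → 0. Heat diffuses out through both boundaries.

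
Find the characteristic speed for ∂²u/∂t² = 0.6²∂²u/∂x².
Speed = 0.6. Information travels along characteristics x = x₀ ± 0.6t.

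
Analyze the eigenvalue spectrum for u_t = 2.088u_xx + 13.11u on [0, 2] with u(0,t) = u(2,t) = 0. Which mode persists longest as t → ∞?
Eigenvalues: λₙ = 2.088n²π²/2² - 13.11.
First three modes:
  n=1: λ₁ = 2.088π²/2² - 13.11 ≈ -7.958
  n=2: λ₂ = 8.352π²/2² - 13.11 ≈ 7.498
  n=3: λ₃ = 18.792π²/2² - 13.11 ≈ 33.257
Since 2.088π²/2² ≈ 5.152 < 13.11, λ₁ < 0.
The n=1 mode grows fastest (−λₙ is largest for n=1) → dominates.
Asymptotic: u ~ c₁ sin(πx/2) e^{7.958t} (exponential growth at rate −λ₁ ≈ 7.958).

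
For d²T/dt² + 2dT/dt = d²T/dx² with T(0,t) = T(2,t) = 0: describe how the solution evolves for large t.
T → 0. Damping (γ=2) dissipates energy; oscillations decay exponentially.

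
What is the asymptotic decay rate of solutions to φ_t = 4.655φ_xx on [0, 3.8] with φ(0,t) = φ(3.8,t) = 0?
Eigenvalues: λₙ = 4.655n²π²/3.8².
First three modes:
  n=1: λ₁ = 4.655π²/3.8² ≈ 3.182
  n=2: λ₂ = 18.62π²/3.8² ≈ 12.727 (4× faster decay)
  n=3: λ₃ = 41.895π²/3.8² ≈ 28.635 (9× faster decay)
As t → ∞, higher modes decay exponentially faster. The n=1 mode dominates: φ ~ c₁ sin(πx/3.8) e^{-λ₁t}.
Decay rate: λ₁ = 4.655π²/3.8² ≈ 3.182.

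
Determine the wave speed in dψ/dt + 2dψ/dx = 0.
Speed = 2. Information travels along x - 2t = const (rightward).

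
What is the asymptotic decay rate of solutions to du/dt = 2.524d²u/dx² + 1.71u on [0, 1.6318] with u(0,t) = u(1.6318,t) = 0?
Eigenvalues: λₙ = 2.524n²π²/1.6318² - 1.71.
First three modes:
  n=1: λ₁ = 2.524π²/1.6318² - 1.71 ≈ 7.645
  n=2: λ₂ = 10.096π²/1.6318² - 1.71 ≈ 35.711
  n=3: λ₃ = 22.716π²/1.6318² - 1.71 ≈ 82.487
Since 2.524π²/1.6318² ≈ 9.355 > 1.71, all λₙ > 0.
The n=1 mode decays slowest → dominates as t → ∞.
Asymptotic: u ~ c₁ sin(πx/1.6318) e^{-λ₁t} with decay rate λ₁ ≈ 7.645.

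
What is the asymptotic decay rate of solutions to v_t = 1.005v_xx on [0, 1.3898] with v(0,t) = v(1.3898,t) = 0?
Eigenvalues: λₙ = 1.005n²π²/1.3898².
First three modes:
  n=1: λ₁ = 1.005π²/1.3898² ≈ 5.135
  n=2: λ₂ = 4.02π²/1.3898² ≈ 20.541 (4× faster decay)
  n=3: λ₃ = 9.045π²/1.3898² ≈ 46.217 (9× faster decay)
As t → ∞, higher modes decay exponentially faster. The n=1 mode dominates: v ~ c₁ sin(πx/1.3898) e^{-λ₁t}.
Decay rate: λ₁ = 1.005π²/1.3898² ≈ 5.135.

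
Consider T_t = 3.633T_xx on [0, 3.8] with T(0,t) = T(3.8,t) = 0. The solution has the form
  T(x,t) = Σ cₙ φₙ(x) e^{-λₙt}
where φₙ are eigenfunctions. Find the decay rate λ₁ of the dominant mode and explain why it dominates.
Eigenvalues: λₙ = 3.633n²π²/3.8².
First three modes:
  n=1: λ₁ = 3.633π²/3.8² ≈ 2.483
  n=2: λ₂ = 14.532π²/3.8² ≈ 9.932 (4× faster decay)
  n=3: λ₃ = 32.697π²/3.8² ≈ 22.348 (9× faster decay)
As t → ∞, higher modes decay exponentially faster. The n=1 mode dominates: T ~ c₁ sin(πx/3.8) e^{-λ₁t}.
Decay rate: λ₁ = 3.633π²/3.8² ≈ 2.483.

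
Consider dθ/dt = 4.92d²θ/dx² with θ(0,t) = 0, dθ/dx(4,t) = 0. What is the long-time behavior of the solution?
As t → ∞, θ → 0. Heat escapes through the Dirichlet boundary.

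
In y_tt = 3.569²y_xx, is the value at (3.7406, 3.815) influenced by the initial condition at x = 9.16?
Yes. The domain of dependence is [-9.875135, 17.356335], and 9.16 ∈ [-9.875135, 17.356335].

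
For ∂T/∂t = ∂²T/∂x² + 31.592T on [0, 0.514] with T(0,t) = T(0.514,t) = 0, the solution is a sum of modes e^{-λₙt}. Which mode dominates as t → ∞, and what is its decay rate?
Eigenvalues: λₙ = n²π²/0.514² - 31.592.
First three modes:
  n=1: λ₁ = π²/0.514² - 31.592 ≈ 5.765
  n=2: λ₂ = 4π²/0.514² - 31.592 ≈ 117.837
  n=3: λ₃ = 9π²/0.514² - 31.592 ≈ 304.622
Since π²/0.514² ≈ 37.357 > 31.592, all λₙ > 0.
The n=1 mode decays slowest → dominates as t → ∞.
Asymptotic: T ~ c₁ sin(πx/0.514) e^{-λ₁t} with decay rate λ₁ ≈ 5.765.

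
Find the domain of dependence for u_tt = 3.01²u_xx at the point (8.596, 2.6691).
Domain of dependence: [0.562009, 16.629991]. Signals travel at speed 3.01, so data within |x - 8.596| ≤ 3.01·2.6691 = 8.033991 can reach the point.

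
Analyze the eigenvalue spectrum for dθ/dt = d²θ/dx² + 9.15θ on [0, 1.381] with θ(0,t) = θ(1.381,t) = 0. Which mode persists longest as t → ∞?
Eigenvalues: λₙ = n²π²/1.381² - 9.15.
First three modes:
  n=1: λ₁ = π²/1.381² - 9.15 ≈ -3.975
  n=2: λ₂ = 4π²/1.381² - 9.15 ≈ 11.55
  n=3: λ₃ = 9π²/1.381² - 9.15 ≈ 37.425
Since π²/1.381² ≈ 5.175 < 9.15, λ₁ < 0.
The n=1 mode grows fastest (−λₙ is largest for n=1) → dominates.
Asymptotic: θ ~ c₁ sin(πx/1.381) e^{3.975t} (exponential growth at rate −λ₁ ≈ 3.975).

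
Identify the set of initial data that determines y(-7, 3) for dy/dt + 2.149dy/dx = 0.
A single point: x = -13.447. The characteristic through (-7, 3) is x - 2.149t = const, so x = -7 - 2.149·3 = -13.447.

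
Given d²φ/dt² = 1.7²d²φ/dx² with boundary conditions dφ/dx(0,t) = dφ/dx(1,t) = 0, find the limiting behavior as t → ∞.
φ oscillates about a mean that drifts linearly in t (generically unbounded; no decay). There is no damping, so the nonconstant modes persist as standing waves (energy conserved, no decay). But with Neumann conditions at both ends the constant mode has eigenvalue 0: the spatial mean M(t) of φ satisfies M'' = 0, so M(t) = M(0) + M'(0)·t. Unless the initial velocity has zero mean (∫φ_t(x,0)dx = 0), the solution grows linearly in t (unbounded, though not exponentially); if it does have zero mean, the solution stays bounded and simply oscillates.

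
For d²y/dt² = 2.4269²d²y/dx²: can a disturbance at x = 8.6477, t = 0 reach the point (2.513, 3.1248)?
Yes. The domain of dependence is [-5.07057712, 10.09657712], and 8.6477 ∈ [-5.07057712, 10.09657712].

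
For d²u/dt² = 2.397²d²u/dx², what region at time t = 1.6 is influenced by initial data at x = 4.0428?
Domain of influence: [0.2076, 7.878]. Data at x = 4.0428 spreads outward at speed 2.397.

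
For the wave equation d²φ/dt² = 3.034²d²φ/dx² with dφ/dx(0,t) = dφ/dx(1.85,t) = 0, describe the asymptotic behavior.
φ oscillates about a mean that drifts linearly in t (generically unbounded; no decay). There is no damping, so the nonconstant modes persist as standing waves (energy conserved, no decay). But with Neumann conditions at both ends the constant mode has eigenvalue 0: the spatial mean M(t) of φ satisfies M'' = 0, so M(t) = M(0) + M'(0)·t. Unless the initial velocity has zero mean (∫φ_t(x,0)dx = 0), the solution grows linearly in t (unbounded, though not exponentially); if it does have zero mean, the solution stays bounded and simply oscillates.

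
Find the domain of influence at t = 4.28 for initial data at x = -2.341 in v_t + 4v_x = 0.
At x = 14.779. The characteristic carries data from (-2.341, 0) to (14.779, 4.28).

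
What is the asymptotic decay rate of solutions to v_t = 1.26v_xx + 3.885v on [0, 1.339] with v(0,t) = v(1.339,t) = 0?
Eigenvalues: λₙ = 1.26n²π²/1.339² - 3.885.
First three modes:
  n=1: λ₁ = 1.26π²/1.339² - 3.885 ≈ 3.051
  n=2: λ₂ = 5.04π²/1.339² - 3.885 ≈ 23.859
  n=3: λ₃ = 11.34π²/1.339² - 3.885 ≈ 58.539
Since 1.26π²/1.339² ≈ 6.936 > 3.885, all λₙ > 0.
The n=1 mode decays slowest → dominates as t → ∞.
Asymptotic: v ~ c₁ sin(πx/1.339) e^{-λ₁t} with decay rate λ₁ ≈ 3.051.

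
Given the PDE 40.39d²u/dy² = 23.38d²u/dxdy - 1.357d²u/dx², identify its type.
Rewriting in standard form: 1.357d²u/dx² - 23.38d²u/dxdy + 40.39d²u/dy² = 0. The second-order coefficients are A = 1.357, B = -23.38, C = 40.39. Since B² - 4AC = 327.38748 > 0, this is a hyperbolic PDE.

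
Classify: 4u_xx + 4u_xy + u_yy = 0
Parabolic (discriminant = 0).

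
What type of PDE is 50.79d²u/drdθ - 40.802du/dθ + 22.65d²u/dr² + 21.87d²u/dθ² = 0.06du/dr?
Rewriting in standard form: 22.65d²u/dr² + 50.79d²u/drdθ + 21.87d²u/dθ² - 0.06du/dr - 40.802du/dθ = 0. With A = 22.65, B = 50.79, C = 21.87, the discriminant is 598.2021. This is a hyperbolic PDE.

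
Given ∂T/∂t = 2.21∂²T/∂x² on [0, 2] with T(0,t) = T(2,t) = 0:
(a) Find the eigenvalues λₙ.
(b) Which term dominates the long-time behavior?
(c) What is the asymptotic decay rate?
Eigenvalues: λₙ = 2.21n²π²/2².
First three modes:
  n=1: λ₁ = 2.21π²/2² ≈ 5.453
  n=2: λ₂ = 8.84π²/2² ≈ 21.812 (4× faster decay)
  n=3: λ₃ = 19.89π²/2² ≈ 49.077 (9× faster decay)
As t → ∞, higher modes decay exponentially faster. The n=1 mode dominates: T ~ c₁ sin(πx/2) e^{-λ₁t}.
Decay rate: λ₁ = 2.21π²/2² ≈ 5.453.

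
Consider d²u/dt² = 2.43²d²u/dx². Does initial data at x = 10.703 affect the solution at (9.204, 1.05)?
Yes. The domain of dependence is [6.6525, 11.7555], and 10.703 ∈ [6.6525, 11.7555].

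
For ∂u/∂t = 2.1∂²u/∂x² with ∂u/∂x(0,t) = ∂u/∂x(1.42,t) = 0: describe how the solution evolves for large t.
u → constant (steady state). Heat is conserved (no flux at boundaries); solution approaches the spatial average.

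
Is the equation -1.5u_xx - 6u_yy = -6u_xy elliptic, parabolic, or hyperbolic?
Rewriting in standard form: -1.5u_xx + 6u_xy - 6u_yy = 0. Computing B² - 4AC with A = -1.5, B = 6, C = -6: discriminant = 0 (zero). Answer: parabolic.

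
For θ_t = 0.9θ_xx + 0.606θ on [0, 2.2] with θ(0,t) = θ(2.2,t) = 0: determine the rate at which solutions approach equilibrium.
Eigenvalues: λₙ = 0.9n²π²/2.2² - 0.606.
First three modes:
  n=1: λ₁ = 0.9π²/2.2² - 0.606 ≈ 1.229
  n=2: λ₂ = 3.6π²/2.2² - 0.606 ≈ 6.735
  n=3: λ₃ = 8.1π²/2.2² - 0.606 ≈ 15.911
Since 0.9π²/2.2² ≈ 1.835 > 0.606, all λₙ > 0.
The n=1 mode decays slowest → dominates as t → ∞.
Asymptotic: θ ~ c₁ sin(πx/2.2) e^{-λ₁t} with decay rate λ₁ ≈ 1.229.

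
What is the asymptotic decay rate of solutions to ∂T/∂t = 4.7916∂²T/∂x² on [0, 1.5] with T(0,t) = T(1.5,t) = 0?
Eigenvalues: λₙ = 4.7916n²π²/1.5².
First three modes:
  n=1: λ₁ = 4.7916π²/1.5² ≈ 21.018
  n=2: λ₂ = 19.1664π²/1.5² ≈ 84.073 (4× faster decay)
  n=3: λ₃ = 43.1244π²/1.5² ≈ 189.165 (9× faster decay)
As t → ∞, higher modes decay exponentially faster. The n=1 mode dominates: T ~ c₁ sin(πx/1.5) e^{-λ₁t}.
Decay rate: λ₁ = 4.7916π²/1.5² ≈ 21.018.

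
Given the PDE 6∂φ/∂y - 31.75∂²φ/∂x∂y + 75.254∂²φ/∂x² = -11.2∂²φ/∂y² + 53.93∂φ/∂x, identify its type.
Rewriting in standard form: 75.254∂²φ/∂x² - 31.75∂²φ/∂x∂y + 11.2∂²φ/∂y² - 53.93∂φ/∂x + 6∂φ/∂y = 0. The second-order coefficients are A = 75.254, B = -31.75, C = 11.2. Since B² - 4AC = -2363.3167 < 0, this is an elliptic PDE.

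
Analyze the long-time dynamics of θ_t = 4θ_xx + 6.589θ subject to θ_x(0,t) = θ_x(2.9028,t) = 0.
Long-time behavior: θ grows unboundedly. With Neumann BCs the constant mode has diffusion eigenvalue 0, so any r > 0 makes it grow like e^(6.589t); solution grows exponentially.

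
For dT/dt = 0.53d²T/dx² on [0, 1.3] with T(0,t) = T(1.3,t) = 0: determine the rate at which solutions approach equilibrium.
Eigenvalues: λₙ = 0.53n²π²/1.3².
First three modes:
  n=1: λ₁ = 0.53π²/1.3² ≈ 3.095
  n=2: λ₂ = 2.12π²/1.3² ≈ 12.381 (4× faster decay)
  n=3: λ₃ = 4.77π²/1.3² ≈ 27.857 (9× faster decay)
As t → ∞, higher modes decay exponentially faster. The n=1 mode dominates: T ~ c₁ sin(πx/1.3) e^{-λ₁t}.
Decay rate: λ₁ = 0.53π²/1.3² ≈ 3.095.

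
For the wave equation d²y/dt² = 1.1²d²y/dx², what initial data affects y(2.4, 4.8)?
Domain of dependence: [-2.88, 7.68]. Signals travel at speed 1.1, so data within |x - 2.4| ≤ 1.1·4.8 = 5.28 can reach the point.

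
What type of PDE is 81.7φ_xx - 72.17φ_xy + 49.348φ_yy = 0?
With A = 81.7, B = -72.17, C = 49.348, the discriminant is -10918.4175. This is an elliptic PDE.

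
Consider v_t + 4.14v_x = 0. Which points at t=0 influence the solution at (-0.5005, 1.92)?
A single point: x = -8.4493. The characteristic through (-0.5005, 1.92) is x - 4.14t = const, so x = -0.5005 - 4.14·1.92 = -8.4493.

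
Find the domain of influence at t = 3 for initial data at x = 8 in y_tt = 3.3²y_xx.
Domain of influence: [-1.9, 17.9]. Data at x = 8 spreads outward at speed 3.3.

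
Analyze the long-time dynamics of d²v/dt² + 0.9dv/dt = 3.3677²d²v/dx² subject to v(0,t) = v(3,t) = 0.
Long-time behavior: v → 0. Damping (γ=0.9) dissipates energy; oscillations decay exponentially.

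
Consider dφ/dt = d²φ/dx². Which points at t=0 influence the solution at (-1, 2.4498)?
The entire real line. The heat equation has infinite propagation speed: any initial disturbance instantly affects all points (though exponentially small far away).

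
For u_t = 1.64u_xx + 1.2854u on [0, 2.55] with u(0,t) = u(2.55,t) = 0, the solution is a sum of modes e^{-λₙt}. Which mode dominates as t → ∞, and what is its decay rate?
Eigenvalues: λₙ = 1.64n²π²/2.55² - 1.2854.
First three modes:
  n=1: λ₁ = 1.64π²/2.55² - 1.2854 ≈ 1.204
  n=2: λ₂ = 6.56π²/2.55² - 1.2854 ≈ 8.671
  n=3: λ₃ = 14.76π²/2.55² - 1.2854 ≈ 21.118
Since 1.64π²/2.55² ≈ 2.489 > 1.2854, all λₙ > 0.
The n=1 mode decays slowest → dominates as t → ∞.
Asymptotic: u ~ c₁ sin(πx/2.55) e^{-λ₁t} with decay rate λ₁ ≈ 1.204.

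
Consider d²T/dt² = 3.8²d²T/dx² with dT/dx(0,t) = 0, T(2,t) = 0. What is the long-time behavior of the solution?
As t → ∞, T oscillates (no decay). Energy is conserved; the solution oscillates indefinitely as standing waves.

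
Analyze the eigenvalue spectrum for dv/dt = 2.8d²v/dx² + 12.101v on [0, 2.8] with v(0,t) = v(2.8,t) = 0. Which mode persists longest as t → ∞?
Eigenvalues: λₙ = 2.8n²π²/2.8² - 12.101.
First three modes:
  n=1: λ₁ = 2.8π²/2.8² - 12.101 ≈ -8.576
  n=2: λ₂ = 11.2π²/2.8² - 12.101 ≈ 1.998
  n=3: λ₃ = 25.2π²/2.8² - 12.101 ≈ 19.623
Since 2.8π²/2.8² ≈ 3.525 < 12.101, λ₁ < 0.
The n=1 mode grows fastest (−λₙ is largest for n=1) → dominates.
Asymptotic: v ~ c₁ sin(πx/2.8) e^{8.576t} (exponential growth at rate −λ₁ ≈ 8.576).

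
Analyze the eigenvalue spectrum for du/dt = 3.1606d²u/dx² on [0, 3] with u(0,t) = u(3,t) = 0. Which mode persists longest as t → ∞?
Eigenvalues: λₙ = 3.1606n²π²/3².
First three modes:
  n=1: λ₁ = 3.1606π²/3² ≈ 3.466
  n=2: λ₂ = 12.6424π²/3² ≈ 13.864 (4× faster decay)
  n=3: λ₃ = 28.4454π²/3² ≈ 31.194 (9× faster decay)
As t → ∞, higher modes decay exponentially faster. The n=1 mode dominates: u ~ c₁ sin(πx/3) e^{-λ₁t}.
Decay rate: λ₁ = 3.1606π²/3² ≈ 3.466.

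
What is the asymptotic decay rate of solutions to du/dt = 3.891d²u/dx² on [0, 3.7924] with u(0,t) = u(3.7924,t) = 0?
Eigenvalues: λₙ = 3.891n²π²/3.7924².
First three modes:
  n=1: λ₁ = 3.891π²/3.7924² ≈ 2.67
  n=2: λ₂ = 15.564π²/3.7924² ≈ 10.681 (4× faster decay)
  n=3: λ₃ = 35.019π²/3.7924² ≈ 24.031 (9× faster decay)
As t → ∞, higher modes decay exponentially faster. The n=1 mode dominates: u ~ c₁ sin(πx/3.7924) e^{-λ₁t}.
Decay rate: λ₁ = 3.891π²/3.7924² ≈ 2.67.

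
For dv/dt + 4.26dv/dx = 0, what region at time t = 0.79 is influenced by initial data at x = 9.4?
At x = 12.7654. The characteristic carries data from (9.4, 0) to (12.7654, 0.79).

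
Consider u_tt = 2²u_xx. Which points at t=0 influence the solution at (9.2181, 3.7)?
Domain of dependence: [1.8181, 16.6181]. Signals travel at speed 2, so data within |x - 9.2181| ≤ 2·3.7 = 7.4 can reach the point.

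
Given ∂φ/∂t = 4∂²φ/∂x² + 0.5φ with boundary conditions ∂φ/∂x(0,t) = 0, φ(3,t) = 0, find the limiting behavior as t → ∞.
φ → 0. Diffusion dominates reaction (r=0.5 < κπ²/(4L²)≈1.1); solution decays.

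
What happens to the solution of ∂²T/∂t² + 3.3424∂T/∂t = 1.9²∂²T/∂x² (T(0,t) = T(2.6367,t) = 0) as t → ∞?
T → 0. Damping (γ=3.3424) dissipates energy; oscillations decay exponentially.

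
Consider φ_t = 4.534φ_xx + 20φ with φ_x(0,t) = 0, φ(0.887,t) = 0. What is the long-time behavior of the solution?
As t → ∞, φ grows unboundedly. Reaction dominates diffusion (r=20 > κπ²/(4L²)≈14.22); solution grows exponentially.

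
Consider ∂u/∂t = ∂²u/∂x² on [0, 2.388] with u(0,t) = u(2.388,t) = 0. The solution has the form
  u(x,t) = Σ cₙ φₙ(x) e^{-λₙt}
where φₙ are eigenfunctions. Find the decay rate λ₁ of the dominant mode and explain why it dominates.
Eigenvalues: λₙ = n²π²/2.388².
First three modes:
  n=1: λ₁ = π²/2.388² ≈ 1.731
  n=2: λ₂ = 4π²/2.388² ≈ 6.923 (4× faster decay)
  n=3: λ₃ = 9π²/2.388² ≈ 15.577 (9× faster decay)
As t → ∞, higher modes decay exponentially faster. The n=1 mode dominates: u ~ c₁ sin(πx/2.388) e^{-λ₁t}.
Decay rate: λ₁ = π²/2.388² ≈ 1.731.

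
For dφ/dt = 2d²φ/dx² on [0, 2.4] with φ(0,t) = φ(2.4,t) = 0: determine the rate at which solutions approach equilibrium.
Eigenvalues: λₙ = 2n²π²/2.4².
First three modes:
  n=1: λ₁ = 2π²/2.4² ≈ 3.427
  n=2: λ₂ = 8π²/2.4² ≈ 13.708 (4× faster decay)
  n=3: λ₃ = 18π²/2.4² ≈ 30.843 (9× faster decay)
As t → ∞, higher modes decay exponentially faster. The n=1 mode dominates: φ ~ c₁ sin(πx/2.4) e^{-λ₁t}.
Decay rate: λ₁ = 2π²/2.4² ≈ 3.427.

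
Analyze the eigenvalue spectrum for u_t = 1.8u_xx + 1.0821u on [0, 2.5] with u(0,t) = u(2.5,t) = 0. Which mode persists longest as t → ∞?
Eigenvalues: λₙ = 1.8n²π²/2.5² - 1.0821.
First three modes:
  n=1: λ₁ = 1.8π²/2.5² - 1.0821 ≈ 1.76
  n=2: λ₂ = 7.2π²/2.5² - 1.0821 ≈ 10.288
  n=3: λ₃ = 16.2π²/2.5² - 1.0821 ≈ 24.5
Since 1.8π²/2.5² ≈ 2.842 > 1.0821, all λₙ > 0.
The n=1 mode decays slowest → dominates as t → ∞.
Asymptotic: u ~ c₁ sin(πx/2.5) e^{-λ₁t} with decay rate λ₁ ≈ 1.76.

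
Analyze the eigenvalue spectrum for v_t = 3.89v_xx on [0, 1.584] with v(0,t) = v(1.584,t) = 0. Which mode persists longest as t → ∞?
Eigenvalues: λₙ = 3.89n²π²/1.584².
First three modes:
  n=1: λ₁ = 3.89π²/1.584² ≈ 15.302
  n=2: λ₂ = 15.56π²/1.584² ≈ 61.207 (4× faster decay)
  n=3: λ₃ = 35.01π²/1.584² ≈ 137.715 (9× faster decay)
As t → ∞, higher modes decay exponentially faster. The n=1 mode dominates: v ~ c₁ sin(πx/1.584) e^{-λ₁t}.
Decay rate: λ₁ = 3.89π²/1.584² ≈ 15.302.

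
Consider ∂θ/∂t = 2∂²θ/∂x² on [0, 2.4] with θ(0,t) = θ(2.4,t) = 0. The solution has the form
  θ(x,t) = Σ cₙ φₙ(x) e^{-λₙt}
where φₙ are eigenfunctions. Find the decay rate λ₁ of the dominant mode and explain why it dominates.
Eigenvalues: λₙ = 2n²π²/2.4².
First three modes:
  n=1: λ₁ = 2π²/2.4² ≈ 3.427
  n=2: λ₂ = 8π²/2.4² ≈ 13.708 (4× faster decay)
  n=3: λ₃ = 18π²/2.4² ≈ 30.843 (9× faster decay)
As t → ∞, higher modes decay exponentially faster. The n=1 mode dominates: θ ~ c₁ sin(πx/2.4) e^{-λ₁t}.
Decay rate: λ₁ = 2π²/2.4² ≈ 3.427.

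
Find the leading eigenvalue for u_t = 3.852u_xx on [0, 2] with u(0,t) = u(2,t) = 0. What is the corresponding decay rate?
Eigenvalues: λₙ = 3.852n²π²/2².
First three modes:
  n=1: λ₁ = 3.852π²/2² ≈ 9.504
  n=2: λ₂ = 15.408π²/2² ≈ 38.018 (4× faster decay)
  n=3: λ₃ = 34.668π²/2² ≈ 85.54 (9× faster decay)
As t → ∞, higher modes decay exponentially faster. The n=1 mode dominates: u ~ c₁ sin(πx/2) e^{-λ₁t}.
Decay rate: λ₁ = 3.852π²/2² ≈ 9.504.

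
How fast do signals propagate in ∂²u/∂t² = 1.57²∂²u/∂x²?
Speed = 1.57. Information travels along characteristics x = x₀ ± 1.57t.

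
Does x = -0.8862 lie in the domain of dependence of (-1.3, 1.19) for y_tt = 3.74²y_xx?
Yes. The domain of dependence is [-5.7506, 3.1506], and -0.8862 ∈ [-5.7506, 3.1506].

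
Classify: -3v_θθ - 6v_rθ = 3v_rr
Rewriting in standard form: -3v_rr - 6v_rθ - 3v_θθ = 0. Parabolic (discriminant = 0).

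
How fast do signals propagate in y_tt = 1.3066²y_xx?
Speed = 1.3066. Information travels along characteristics x = x₀ ± 1.3066t.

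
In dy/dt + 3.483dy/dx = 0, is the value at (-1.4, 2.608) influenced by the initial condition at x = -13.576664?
No. Only data at x = -10.483664 affects (-1.4, 2.608). Advection has one-way propagation along characteristics.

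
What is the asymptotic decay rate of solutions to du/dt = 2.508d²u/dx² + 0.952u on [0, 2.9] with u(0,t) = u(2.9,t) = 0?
Eigenvalues: λₙ = 2.508n²π²/2.9² - 0.952.
First three modes:
  n=1: λ₁ = 2.508π²/2.9² - 0.952 ≈ 1.991
  n=2: λ₂ = 10.032π²/2.9² - 0.952 ≈ 10.821
  n=3: λ₃ = 22.572π²/2.9² - 0.952 ≈ 25.538
Since 2.508π²/2.9² ≈ 2.943 > 0.952, all λₙ > 0.
The n=1 mode decays slowest → dominates as t → ∞.
Asymptotic: u ~ c₁ sin(πx/2.9) e^{-λ₁t} with decay rate λ₁ ≈ 1.991.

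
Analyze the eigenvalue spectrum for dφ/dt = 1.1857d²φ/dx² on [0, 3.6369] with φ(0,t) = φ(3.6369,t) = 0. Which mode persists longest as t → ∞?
Eigenvalues: λₙ = 1.1857n²π²/3.6369².
First three modes:
  n=1: λ₁ = 1.1857π²/3.6369² ≈ 0.885
  n=2: λ₂ = 4.7428π²/3.6369² ≈ 3.539 (4× faster decay)
  n=3: λ₃ = 10.6713π²/3.6369² ≈ 7.963 (9× faster decay)
As t → ∞, higher modes decay exponentially faster. The n=1 mode dominates: φ ~ c₁ sin(πx/3.6369) e^{-λ₁t}.
Decay rate: λ₁ = 1.1857π²/3.6369² ≈ 0.885.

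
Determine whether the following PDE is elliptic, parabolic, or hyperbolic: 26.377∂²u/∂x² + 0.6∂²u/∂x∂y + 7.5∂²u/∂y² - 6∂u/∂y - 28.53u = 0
Coefficients: A = 26.377, B = 0.6, C = 7.5. B² - 4AC = -790.95, which is negative, so the equation is elliptic.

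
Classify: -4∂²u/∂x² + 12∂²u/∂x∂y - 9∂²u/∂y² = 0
Parabolic (discriminant = 0).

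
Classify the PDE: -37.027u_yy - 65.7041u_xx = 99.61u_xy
Rewriting in standard form: -65.7041u_xx - 99.61u_xy - 37.027u_yy = 0. A = -65.7041, B = -99.61, C = -37.027. Discriminant B² - 4AC = 190.8492572. Since 190.8492572 > 0, hyperbolic.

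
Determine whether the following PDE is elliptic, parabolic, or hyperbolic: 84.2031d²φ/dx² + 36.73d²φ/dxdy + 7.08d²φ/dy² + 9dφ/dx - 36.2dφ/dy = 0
Coefficients: A = 84.2031, B = 36.73, C = 7.08. B² - 4AC = -1035.538892, which is negative, so the equation is elliptic.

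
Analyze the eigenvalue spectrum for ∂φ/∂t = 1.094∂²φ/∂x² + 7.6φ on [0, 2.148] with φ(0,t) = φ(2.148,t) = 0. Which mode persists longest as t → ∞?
Eigenvalues: λₙ = 1.094n²π²/2.148² - 7.6.
First three modes:
  n=1: λ₁ = 1.094π²/2.148² - 7.6 ≈ -5.26
  n=2: λ₂ = 4.376π²/2.148² - 7.6 ≈ 1.761
  n=3: λ₃ = 9.846π²/2.148² - 7.6 ≈ 13.462
Since 1.094π²/2.148² ≈ 2.34 < 7.6, λ₁ < 0.
The n=1 mode grows fastest (−λₙ is largest for n=1) → dominates.
Asymptotic: φ ~ c₁ sin(πx/2.148) e^{5.26t} (exponential growth at rate −λ₁ ≈ 5.26).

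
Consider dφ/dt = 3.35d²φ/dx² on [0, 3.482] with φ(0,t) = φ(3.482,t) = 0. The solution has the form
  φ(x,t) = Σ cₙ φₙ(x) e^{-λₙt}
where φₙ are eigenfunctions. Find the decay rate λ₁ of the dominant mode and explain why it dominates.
Eigenvalues: λₙ = 3.35n²π²/3.482².
First three modes:
  n=1: λ₁ = 3.35π²/3.482² ≈ 2.727
  n=2: λ₂ = 13.4π²/3.482² ≈ 10.908 (4× faster decay)
  n=3: λ₃ = 30.15π²/3.482² ≈ 24.543 (9× faster decay)
As t → ∞, higher modes decay exponentially faster. The n=1 mode dominates: φ ~ c₁ sin(πx/3.482) e^{-λ₁t}.
Decay rate: λ₁ = 3.35π²/3.482² ≈ 2.727.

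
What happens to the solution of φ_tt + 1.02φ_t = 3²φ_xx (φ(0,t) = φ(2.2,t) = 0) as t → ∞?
φ → 0. Damping (γ=1.02) dissipates energy; oscillations decay exponentially.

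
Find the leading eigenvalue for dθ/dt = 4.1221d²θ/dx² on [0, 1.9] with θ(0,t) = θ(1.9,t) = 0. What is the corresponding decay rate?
Eigenvalues: λₙ = 4.1221n²π²/1.9².
First three modes:
  n=1: λ₁ = 4.1221π²/1.9² ≈ 11.27
  n=2: λ₂ = 16.4884π²/1.9² ≈ 45.079 (4× faster decay)
  n=3: λ₃ = 37.0989π²/1.9² ≈ 101.427 (9× faster decay)
As t → ∞, higher modes decay exponentially faster. The n=1 mode dominates: θ ~ c₁ sin(πx/1.9) e^{-λ₁t}.
Decay rate: λ₁ = 4.1221π²/1.9² ≈ 11.27.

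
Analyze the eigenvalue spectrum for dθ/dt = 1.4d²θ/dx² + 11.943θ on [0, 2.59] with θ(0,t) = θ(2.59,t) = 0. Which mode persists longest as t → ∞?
Eigenvalues: λₙ = 1.4n²π²/2.59² - 11.943.
First three modes:
  n=1: λ₁ = 1.4π²/2.59² - 11.943 ≈ -9.883
  n=2: λ₂ = 5.6π²/2.59² - 11.943 ≈ -3.704
  n=3: λ₃ = 12.6π²/2.59² - 11.943 ≈ 6.595
Since 1.4π²/2.59² ≈ 2.06 < 11.943, λ₁ < 0.
The n=1 mode grows fastest (−λₙ is largest for n=1) → dominates.
Asymptotic: θ ~ c₁ sin(πx/2.59) e^{9.883t} (exponential growth at rate −λ₁ ≈ 9.883).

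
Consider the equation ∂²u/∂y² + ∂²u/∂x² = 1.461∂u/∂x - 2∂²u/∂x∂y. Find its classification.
Rewriting in standard form: ∂²u/∂x² + 2∂²u/∂x∂y + ∂²u/∂y² - 1.461∂u/∂x = 0. Parabolic. (A = 1, B = 2, C = 1 gives B² - 4AC = 0.)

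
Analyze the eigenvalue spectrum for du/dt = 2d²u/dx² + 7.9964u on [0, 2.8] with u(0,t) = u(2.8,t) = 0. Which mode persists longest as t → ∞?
Eigenvalues: λₙ = 2n²π²/2.8² - 7.9964.
First three modes:
  n=1: λ₁ = 2π²/2.8² - 7.9964 ≈ -5.479
  n=2: λ₂ = 8π²/2.8² - 7.9964 ≈ 2.075
  n=3: λ₃ = 18π²/2.8² - 7.9964 ≈ 14.663
Since 2π²/2.8² ≈ 2.518 < 7.9964, λ₁ < 0.
The n=1 mode grows fastest (−λₙ is largest for n=1) → dominates.
Asymptotic: u ~ c₁ sin(πx/2.8) e^{5.479t} (exponential growth at rate −λ₁ ≈ 5.479).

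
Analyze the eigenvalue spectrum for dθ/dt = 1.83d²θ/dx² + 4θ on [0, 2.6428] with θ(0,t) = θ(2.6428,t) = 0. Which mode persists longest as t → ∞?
Eigenvalues: λₙ = 1.83n²π²/2.6428² - 4.
First three modes:
  n=1: λ₁ = 1.83π²/2.6428² - 4 ≈ -1.414
  n=2: λ₂ = 7.32π²/2.6428² - 4 ≈ 6.344
  n=3: λ₃ = 16.47π²/2.6428² - 4 ≈ 19.274
Since 1.83π²/2.6428² ≈ 2.586 < 4, λ₁ < 0.
The n=1 mode grows fastest (−λₙ is largest for n=1) → dominates.
Asymptotic: θ ~ c₁ sin(πx/2.6428) e^{1.414t} (exponential growth at rate −λ₁ ≈ 1.414).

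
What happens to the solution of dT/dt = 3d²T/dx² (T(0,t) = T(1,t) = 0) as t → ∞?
T → 0. Heat diffuses out through both boundaries.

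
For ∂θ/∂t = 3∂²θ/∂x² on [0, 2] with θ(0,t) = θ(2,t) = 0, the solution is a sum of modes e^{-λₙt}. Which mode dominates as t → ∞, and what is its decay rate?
Eigenvalues: λₙ = 3n²π²/2².
First three modes:
  n=1: λ₁ = 3π²/2² ≈ 7.402
  n=2: λ₂ = 12π²/2² ≈ 29.609 (4× faster decay)
  n=3: λ₃ = 27π²/2² ≈ 66.62 (9× faster decay)
As t → ∞, higher modes decay exponentially faster. The n=1 mode dominates: θ ~ c₁ sin(πx/2) e^{-λ₁t}.
Decay rate: λ₁ = 3π²/2² ≈ 7.402.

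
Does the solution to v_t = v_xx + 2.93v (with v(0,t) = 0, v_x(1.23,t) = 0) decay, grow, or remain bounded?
v grows unboundedly. Reaction dominates diffusion (r=2.93 > κπ²/(4L²)≈1.63); solution grows exponentially.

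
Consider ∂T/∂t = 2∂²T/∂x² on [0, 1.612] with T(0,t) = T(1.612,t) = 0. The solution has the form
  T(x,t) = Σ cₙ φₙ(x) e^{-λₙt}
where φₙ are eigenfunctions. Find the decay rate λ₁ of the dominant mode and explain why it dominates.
Eigenvalues: λₙ = 2n²π²/1.612².
First three modes:
  n=1: λ₁ = 2π²/1.612² ≈ 7.596
  n=2: λ₂ = 8π²/1.612² ≈ 30.385 (4× faster decay)
  n=3: λ₃ = 18π²/1.612² ≈ 68.366 (9× faster decay)
As t → ∞, higher modes decay exponentially faster. The n=1 mode dominates: T ~ c₁ sin(πx/1.612) e^{-λ₁t}.
Decay rate: λ₁ = 2π²/1.612² ≈ 7.596.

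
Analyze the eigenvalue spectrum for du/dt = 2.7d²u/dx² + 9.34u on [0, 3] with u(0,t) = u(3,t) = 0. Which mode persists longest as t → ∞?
Eigenvalues: λₙ = 2.7n²π²/3² - 9.34.
First three modes:
  n=1: λ₁ = 2.7π²/3² - 9.34 ≈ -6.379
  n=2: λ₂ = 10.8π²/3² - 9.34 ≈ 2.504
  n=3: λ₃ = 24.3π²/3² - 9.34 ≈ 17.308
Since 2.7π²/3² ≈ 2.961 < 9.34, λ₁ < 0.
The n=1 mode grows fastest (−λₙ is largest for n=1) → dominates.
Asymptotic: u ~ c₁ sin(πx/3) e^{6.379t} (exponential growth at rate −λ₁ ≈ 6.379).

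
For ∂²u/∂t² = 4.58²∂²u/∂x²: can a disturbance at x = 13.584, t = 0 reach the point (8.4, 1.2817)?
Yes. The domain of dependence is [2.529814, 14.270186], and 13.584 ∈ [2.529814, 14.270186].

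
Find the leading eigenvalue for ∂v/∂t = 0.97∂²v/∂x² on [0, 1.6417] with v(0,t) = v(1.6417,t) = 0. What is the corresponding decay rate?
Eigenvalues: λₙ = 0.97n²π²/1.6417².
First three modes:
  n=1: λ₁ = 0.97π²/1.6417² ≈ 3.552
  n=2: λ₂ = 3.88π²/1.6417² ≈ 14.208 (4× faster decay)
  n=3: λ₃ = 8.73π²/1.6417² ≈ 31.969 (9× faster decay)
As t → ∞, higher modes decay exponentially faster. The n=1 mode dominates: v ~ c₁ sin(πx/1.6417) e^{-λ₁t}.
Decay rate: λ₁ = 0.97π²/1.6417² ≈ 3.552.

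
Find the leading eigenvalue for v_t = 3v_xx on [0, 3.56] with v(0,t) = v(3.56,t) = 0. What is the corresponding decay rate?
Eigenvalues: λₙ = 3n²π²/3.56².
First three modes:
  n=1: λ₁ = 3π²/3.56² ≈ 2.336
  n=2: λ₂ = 12π²/3.56² ≈ 9.345 (4× faster decay)
  n=3: λ₃ = 27π²/3.56² ≈ 21.026 (9× faster decay)
As t → ∞, higher modes decay exponentially faster. The n=1 mode dominates: v ~ c₁ sin(πx/3.56) e^{-λ₁t}.
Decay rate: λ₁ = 3π²/3.56² ≈ 2.336.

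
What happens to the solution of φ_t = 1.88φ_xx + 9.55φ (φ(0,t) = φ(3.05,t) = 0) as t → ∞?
φ grows unboundedly. Reaction dominates diffusion (r=9.55 > κπ²/L²≈1.99); solution grows exponentially.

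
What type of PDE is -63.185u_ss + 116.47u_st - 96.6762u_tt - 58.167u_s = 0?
With A = -63.185, B = 116.47, C = -96.6762, the discriminant is -10868.681888. This is an elliptic PDE.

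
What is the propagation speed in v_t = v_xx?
Infinite. The heat equation is parabolic, not hyperbolic, so disturbances propagate instantly.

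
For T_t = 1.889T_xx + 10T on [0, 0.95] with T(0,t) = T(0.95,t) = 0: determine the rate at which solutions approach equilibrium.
Eigenvalues: λₙ = 1.889n²π²/0.95² - 10.
First three modes:
  n=1: λ₁ = 1.889π²/0.95² - 10 ≈ 10.658
  n=2: λ₂ = 7.556π²/0.95² - 10 ≈ 72.631
  n=3: λ₃ = 17.001π²/0.95² - 10 ≈ 175.92
Since 1.889π²/0.95² ≈ 20.658 > 10, all λₙ > 0.
The n=1 mode decays slowest → dominates as t → ∞.
Asymptotic: T ~ c₁ sin(πx/0.95) e^{-λ₁t} with decay rate λ₁ ≈ 10.658.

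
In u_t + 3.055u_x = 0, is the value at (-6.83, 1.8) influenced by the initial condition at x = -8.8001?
No. Only data at x = -12.329 affects (-6.83, 1.8). Advection has one-way propagation along characteristics.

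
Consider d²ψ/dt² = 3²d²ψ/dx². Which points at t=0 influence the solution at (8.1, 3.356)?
Domain of dependence: [-1.968, 18.168]. Signals travel at speed 3, so data within |x - 8.1| ≤ 3·3.356 = 10.068 can reach the point.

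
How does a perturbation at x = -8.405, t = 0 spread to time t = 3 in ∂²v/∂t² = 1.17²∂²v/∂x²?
Domain of influence: [-11.915, -4.895]. Data at x = -8.405 spreads outward at speed 1.17.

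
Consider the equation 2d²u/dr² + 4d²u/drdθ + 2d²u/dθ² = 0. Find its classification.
Parabolic. (A = 2, B = 4, C = 2 gives B² - 4AC = 0.)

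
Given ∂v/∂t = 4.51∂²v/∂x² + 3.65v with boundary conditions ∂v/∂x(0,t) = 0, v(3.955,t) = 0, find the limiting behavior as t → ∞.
v grows unboundedly. Reaction dominates diffusion (r=3.65 > κπ²/(4L²)≈0.71); solution grows exponentially.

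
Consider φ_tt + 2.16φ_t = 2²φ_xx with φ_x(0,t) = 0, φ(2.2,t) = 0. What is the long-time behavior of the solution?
As t → ∞, φ → 0. Damping (γ=2.16) dissipates energy; oscillations decay exponentially.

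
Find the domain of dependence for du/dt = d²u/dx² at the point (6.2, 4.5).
The entire real line. The heat equation has infinite propagation speed: any initial disturbance instantly affects all points (though exponentially small far away).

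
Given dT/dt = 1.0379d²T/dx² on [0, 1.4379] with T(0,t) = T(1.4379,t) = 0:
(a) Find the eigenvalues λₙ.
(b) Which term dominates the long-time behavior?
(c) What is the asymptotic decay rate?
Eigenvalues: λₙ = 1.0379n²π²/1.4379².
First three modes:
  n=1: λ₁ = 1.0379π²/1.4379² ≈ 4.954
  n=2: λ₂ = 4.1516π²/1.4379² ≈ 19.818 (4× faster decay)
  n=3: λ₃ = 9.3411π²/1.4379² ≈ 44.59 (9× faster decay)
As t → ∞, higher modes decay exponentially faster. The n=1 mode dominates: T ~ c₁ sin(πx/1.4379) e^{-λ₁t}.
Decay rate: λ₁ = 1.0379π²/1.4379² ≈ 4.954.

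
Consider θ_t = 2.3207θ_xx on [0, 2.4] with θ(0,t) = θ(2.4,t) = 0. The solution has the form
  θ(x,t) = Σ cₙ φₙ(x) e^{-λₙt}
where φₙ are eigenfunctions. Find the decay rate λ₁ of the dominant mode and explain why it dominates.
Eigenvalues: λₙ = 2.3207n²π²/2.4².
First three modes:
  n=1: λ₁ = 2.3207π²/2.4² ≈ 3.976
  n=2: λ₂ = 9.2828π²/2.4² ≈ 15.906 (4× faster decay)
  n=3: λ₃ = 20.8863π²/2.4² ≈ 35.788 (9× faster decay)
As t → ∞, higher modes decay exponentially faster. The n=1 mode dominates: θ ~ c₁ sin(πx/2.4) e^{-λ₁t}.
Decay rate: λ₁ = 2.3207π²/2.4² ≈ 3.976.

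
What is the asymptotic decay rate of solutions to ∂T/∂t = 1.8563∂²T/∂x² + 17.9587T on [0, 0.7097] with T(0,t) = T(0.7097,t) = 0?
Eigenvalues: λₙ = 1.8563n²π²/0.7097² - 17.9587.
First three modes:
  n=1: λ₁ = 1.8563π²/0.7097² - 17.9587 ≈ 18.416
  n=2: λ₂ = 7.4252π²/0.7097² - 17.9587 ≈ 127.54
  n=3: λ₃ = 16.7067π²/0.7097² - 17.9587 ≈ 309.413
Since 1.8563π²/0.7097² ≈ 36.375 > 17.9587, all λₙ > 0.
The n=1 mode decays slowest → dominates as t → ∞.
Asymptotic: T ~ c₁ sin(πx/0.7097) e^{-λ₁t} with decay rate λ₁ ≈ 18.416.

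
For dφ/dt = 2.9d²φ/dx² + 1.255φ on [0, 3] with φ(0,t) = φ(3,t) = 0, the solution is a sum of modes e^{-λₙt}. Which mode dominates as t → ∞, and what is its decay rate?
Eigenvalues: λₙ = 2.9n²π²/3² - 1.255.
First three modes:
  n=1: λ₁ = 2.9π²/3² - 1.255 ≈ 1.925
  n=2: λ₂ = 11.6π²/3² - 1.255 ≈ 11.466
  n=3: λ₃ = 26.1π²/3² - 1.255 ≈ 27.367
Since 2.9π²/3² ≈ 3.18 > 1.255, all λₙ > 0.
The n=1 mode decays slowest → dominates as t → ∞.
Asymptotic: φ ~ c₁ sin(πx/3) e^{-λ₁t} with decay rate λ₁ ≈ 1.925.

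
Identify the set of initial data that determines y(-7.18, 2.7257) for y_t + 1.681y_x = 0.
A single point: x = -11.7619017. The characteristic through (-7.18, 2.7257) is x - 1.681t = const, so x = -7.18 - 1.681·2.7257 = -11.7619017.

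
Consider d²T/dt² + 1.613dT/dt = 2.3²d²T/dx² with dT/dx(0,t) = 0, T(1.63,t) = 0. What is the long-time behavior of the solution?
As t → ∞, T → 0. Damping (γ=1.613) dissipates energy; oscillations decay exponentially.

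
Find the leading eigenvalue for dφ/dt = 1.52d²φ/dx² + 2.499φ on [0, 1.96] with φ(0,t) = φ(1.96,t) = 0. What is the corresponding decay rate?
Eigenvalues: λₙ = 1.52n²π²/1.96² - 2.499.
First three modes:
  n=1: λ₁ = 1.52π²/1.96² - 2.499 ≈ 1.406
  n=2: λ₂ = 6.08π²/1.96² - 2.499 ≈ 13.121
  n=3: λ₃ = 13.68π²/1.96² - 2.499 ≈ 32.647
Since 1.52π²/1.96² ≈ 3.905 > 2.499, all λₙ > 0.
The n=1 mode decays slowest → dominates as t → ∞.
Asymptotic: φ ~ c₁ sin(πx/1.96) e^{-λ₁t} with decay rate λ₁ ≈ 1.406.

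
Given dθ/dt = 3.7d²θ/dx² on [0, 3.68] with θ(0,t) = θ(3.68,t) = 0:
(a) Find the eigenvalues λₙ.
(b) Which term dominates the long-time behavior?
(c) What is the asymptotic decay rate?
Eigenvalues: λₙ = 3.7n²π²/3.68².
First three modes:
  n=1: λ₁ = 3.7π²/3.68² ≈ 2.697
  n=2: λ₂ = 14.8π²/3.68² ≈ 10.786 (4× faster decay)
  n=3: λ₃ = 33.3π²/3.68² ≈ 24.269 (9× faster decay)
As t → ∞, higher modes decay exponentially faster. The n=1 mode dominates: θ ~ c₁ sin(πx/3.68) e^{-λ₁t}.
Decay rate: λ₁ = 3.7π²/3.68² ≈ 2.697.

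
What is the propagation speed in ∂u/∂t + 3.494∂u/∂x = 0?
Speed = 3.494. Information travels along x - 3.494t = const (rightward).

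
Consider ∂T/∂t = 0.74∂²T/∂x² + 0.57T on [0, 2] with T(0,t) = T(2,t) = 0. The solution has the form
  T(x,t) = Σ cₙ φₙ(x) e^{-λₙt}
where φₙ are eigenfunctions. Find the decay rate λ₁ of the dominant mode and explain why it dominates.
Eigenvalues: λₙ = 0.74n²π²/2² - 0.57.
First three modes:
  n=1: λ₁ = 0.74π²/2² - 0.57 ≈ 1.256
  n=2: λ₂ = 2.96π²/2² - 0.57 ≈ 6.734
  n=3: λ₃ = 6.66π²/2² - 0.57 ≈ 15.863
Since 0.74π²/2² ≈ 1.826 > 0.57, all λₙ > 0.
The n=1 mode decays slowest → dominates as t → ∞.
Asymptotic: T ~ c₁ sin(πx/2) e^{-λ₁t} with decay rate λ₁ ≈ 1.256.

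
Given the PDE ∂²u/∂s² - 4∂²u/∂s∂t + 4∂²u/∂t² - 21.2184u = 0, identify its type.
The second-order coefficients are A = 1, B = -4, C = 4. Since B² - 4AC = 0 = 0, this is a parabolic PDE.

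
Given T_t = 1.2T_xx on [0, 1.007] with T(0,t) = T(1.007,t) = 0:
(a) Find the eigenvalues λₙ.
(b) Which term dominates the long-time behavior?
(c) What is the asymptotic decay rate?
Eigenvalues: λₙ = 1.2n²π²/1.007².
First three modes:
  n=1: λ₁ = 1.2π²/1.007² ≈ 11.679
  n=2: λ₂ = 4.8π²/1.007² ≈ 46.718 (4× faster decay)
  n=3: λ₃ = 10.8π²/1.007² ≈ 105.115 (9× faster decay)
As t → ∞, higher modes decay exponentially faster. The n=1 mode dominates: T ~ c₁ sin(πx/1.007) e^{-λ₁t}.
Decay rate: λ₁ = 1.2π²/1.007² ≈ 11.679.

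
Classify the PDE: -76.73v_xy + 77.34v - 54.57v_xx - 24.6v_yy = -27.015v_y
Rewriting in standard form: -54.57v_xx - 76.73v_xy - 24.6v_yy + 27.015v_y + 77.34v = 0. A = -54.57, B = -76.73, C = -24.6. Discriminant B² - 4AC = 517.8049. Since 517.8049 > 0, hyperbolic.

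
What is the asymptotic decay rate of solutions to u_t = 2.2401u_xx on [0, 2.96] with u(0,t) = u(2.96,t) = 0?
Eigenvalues: λₙ = 2.2401n²π²/2.96².
First three modes:
  n=1: λ₁ = 2.2401π²/2.96² ≈ 2.523
  n=2: λ₂ = 8.9604π²/2.96² ≈ 10.094 (4× faster decay)
  n=3: λ₃ = 20.1609π²/2.96² ≈ 22.71 (9× faster decay)
As t → ∞, higher modes decay exponentially faster. The n=1 mode dominates: u ~ c₁ sin(πx/2.96) e^{-λ₁t}.
Decay rate: λ₁ = 2.2401π²/2.96² ≈ 2.523.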